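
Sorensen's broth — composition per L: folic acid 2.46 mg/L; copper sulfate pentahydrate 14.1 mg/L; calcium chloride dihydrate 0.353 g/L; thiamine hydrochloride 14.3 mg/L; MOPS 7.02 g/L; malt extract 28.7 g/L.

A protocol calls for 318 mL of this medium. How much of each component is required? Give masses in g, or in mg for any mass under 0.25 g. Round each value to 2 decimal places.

folic acid 0.78 mg; copper sulfate pentahydrate 4.48 mg; calcium chloride dihydrate 112.25 mg; thiamine hydrochloride 4.55 mg; MOPS 2.23 g; malt extract 9.13 g

Working volume: 318 mL = 0.318 L.
folic acid: 2.46 mg/L × 0.318 L = 0.78 mg
copper sulfate pentahydrate: 14.1 mg/L × 0.318 L = 4.48 mg
calcium chloride dihydrate: 0.353 g/L × 0.318 L = 0.112254 g = 112.25 mg
thiamine hydrochloride: 14.3 mg/L × 0.318 L = 4.55 mg
MOPS: 7.02 g/L × 0.318 L = 2.23 g
malt extract: 28.7 g/L × 0.318 L = 9.13 g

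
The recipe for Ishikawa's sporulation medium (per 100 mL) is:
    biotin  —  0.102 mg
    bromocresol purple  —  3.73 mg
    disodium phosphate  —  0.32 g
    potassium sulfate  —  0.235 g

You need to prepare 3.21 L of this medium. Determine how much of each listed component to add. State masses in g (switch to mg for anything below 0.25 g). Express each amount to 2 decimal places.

biotin 3.27 mg; bromocresol purple 119.73 mg; disodium phosphate 10.27 g; potassium sulfate 7.54 g

Scale factor = 3210 mL / 100 mL = 32.1.
biotin: 0.102 mg × (3210 mL / 100 mL) = 3.27 mg
bromocresol purple: 3.73 mg × (3210 mL / 100 mL) = 119.73 mg
disodium phosphate: 0.32 g × (3210 mL / 100 mL) = 10.27 g
potassium sulfate: 0.235 g × (3210 mL / 100 mL) = 7.54 g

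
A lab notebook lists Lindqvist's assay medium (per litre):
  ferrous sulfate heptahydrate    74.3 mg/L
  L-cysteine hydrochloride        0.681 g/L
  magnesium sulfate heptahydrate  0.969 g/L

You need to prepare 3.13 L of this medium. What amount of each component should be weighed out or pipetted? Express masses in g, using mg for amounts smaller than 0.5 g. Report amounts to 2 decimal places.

Scale factor relative to 1 L: 3.13.
ferrous sulfate heptahydrate: 74.3 mg/L × 3.13 L = 232.56 mg
L-cysteine hydrochloride: 0.681 g/L × 3.13 L = 2.13 g
magnesium sulfate heptahydrate: 0.969 g/L × 3.13 L = 3.03 g

ferrous sulfate heptahydrate 232.56 mg; L-cysteine hydrochloride 2.13 g; magnesium sulfate heptahydrate 3.03 g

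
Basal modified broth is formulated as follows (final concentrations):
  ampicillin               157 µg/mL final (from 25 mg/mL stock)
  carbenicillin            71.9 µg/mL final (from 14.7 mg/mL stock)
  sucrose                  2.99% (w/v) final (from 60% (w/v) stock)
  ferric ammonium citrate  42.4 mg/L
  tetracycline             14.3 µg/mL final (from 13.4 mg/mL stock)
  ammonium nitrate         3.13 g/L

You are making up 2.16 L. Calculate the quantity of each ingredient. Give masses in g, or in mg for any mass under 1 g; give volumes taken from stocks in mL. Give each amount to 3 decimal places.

ampicillin 13.565 mL; carbenicillin 10.565 mL; sucrose 107.640 mL; ferric ammonium citrate 91.584 mg; tetracycline 2.305 mL; ammonium nitrate 6.761 g

Scale factor relative to 1 L: 2.16.
ampicillin: C1V1 = C2V2 → 157 µg/mL × 2160 mL ÷ 25000 µg/mL = 13.565 mL
carbenicillin: C1V1 = C2V2 → 71.9 µg/mL × 2160 mL ÷ 14700 µg/mL = 10.565 mL
sucrose: V = C2·V2/C1 = 2.99% ÷ 60% × 2160 mL = 107.640 mL
ferric ammonium citrate: 42.4 mg/L × 2.16 L = 91.584 mg
tetracycline: C1V1 = C2V2 → 14.3 µg/mL × 2160 mL ÷ 13400 µg/mL = 2.305 mL
ammonium nitrate: 3.13 g/L × 2.16 L = 6.761 g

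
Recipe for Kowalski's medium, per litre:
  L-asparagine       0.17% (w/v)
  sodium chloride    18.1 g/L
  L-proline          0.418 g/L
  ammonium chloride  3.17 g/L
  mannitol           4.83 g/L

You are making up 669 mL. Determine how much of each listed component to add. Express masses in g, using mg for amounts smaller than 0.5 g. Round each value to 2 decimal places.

L-asparagine 1.14 g; sodium chloride 12.11 g; L-proline 279.64 mg; ammonium chloride 2.12 g; mannitol 3.23 g

Working volume: 669 mL = 0.669 L.
L-asparagine: 0.17 g per 100 mL × 669 mL ÷ 100 = 1.14 g
sodium chloride: 18.1 g/L × 0.669 L = 12.11 g
L-proline: 0.418 g/L × 0.669 L = 0.279642 g = 279.64 mg
ammonium chloride: 3.17 g/L × 0.669 L = 2.12 g
mannitol: 4.83 g/L × 0.669 L = 3.23 g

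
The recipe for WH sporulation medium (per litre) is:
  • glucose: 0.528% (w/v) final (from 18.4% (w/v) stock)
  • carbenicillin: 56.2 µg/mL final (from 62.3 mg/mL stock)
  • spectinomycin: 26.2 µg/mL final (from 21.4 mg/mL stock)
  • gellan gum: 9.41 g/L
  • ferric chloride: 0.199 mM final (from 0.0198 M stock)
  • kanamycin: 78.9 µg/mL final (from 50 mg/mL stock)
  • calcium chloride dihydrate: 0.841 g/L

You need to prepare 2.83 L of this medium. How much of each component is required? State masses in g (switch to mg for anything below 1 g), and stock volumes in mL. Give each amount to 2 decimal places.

Working volume: 2.83 L.
glucose: V = C2·V2/C1 = 0.528% ÷ 18.4% × 2830 mL = 81.21 mL
carbenicillin: V = C2·V2/C1 = 56.2 µg/mL × 2830 mL ÷ 62300 µg/mL = 2.55 mL
spectinomycin: C1V1 = C2V2 → 26.2 µg/mL × 2830 mL ÷ 21400 µg/mL = 3.46 mL
gellan gum: 9.41 g/L × 2.83 L = 26.63 g
ferric chloride: dilute stock: 0.199 mM × 2830 mL ÷ 19.8 mM = 28.44 mL
kanamycin: V = C2·V2/C1 = 78.9 µg/mL × 2830 mL ÷ 50000 µg/mL = 4.47 mL
calcium chloride dihydrate: 0.841 g/L × 2.83 L = 2.38 g

glucose 81.21 mL; carbenicillin 2.55 mL; spectinomycin 3.46 mL; gellan gum 26.63 g; ferric chloride 28.44 mL; kanamycin 4.47 mL; calcium chloride dihydrate 2.38 g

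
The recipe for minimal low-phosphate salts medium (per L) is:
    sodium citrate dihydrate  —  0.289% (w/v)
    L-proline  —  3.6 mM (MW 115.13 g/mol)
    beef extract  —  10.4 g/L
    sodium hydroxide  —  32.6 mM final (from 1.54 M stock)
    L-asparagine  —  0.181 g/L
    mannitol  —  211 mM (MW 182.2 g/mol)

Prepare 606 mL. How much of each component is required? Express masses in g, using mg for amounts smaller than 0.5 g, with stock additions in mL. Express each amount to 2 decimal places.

Scale factor relative to 1 L: 0.606.
sodium citrate dihydrate: 0.289 g per 100 mL × 606 mL ÷ 100 = 1.75 g
L-proline: 3.6 mmol/L × 115.13 mg/mmol × 0.606 L = 251.17 mg
beef extract: 10.4 g/L × 0.606 L = 6.30 g
sodium hydroxide: C1V1 = C2V2 → 32.6 mM × 606 mL ÷ 1540 mM = 12.83 mL
L-asparagine: 0.181 g/L × 0.606 L = 0.109686 g = 109.69 mg
mannitol: 211 mmol/L × 182.2 g/mol × 0.606 L ÷ 1000 = 23.30 g

sodium citrate dihydrate 1.75 g; L-proline 251.17 mg; beef extract 6.30 g; sodium hydroxide 12.83 mL; L-asparagine 109.69 mg; mannitol 23.30 g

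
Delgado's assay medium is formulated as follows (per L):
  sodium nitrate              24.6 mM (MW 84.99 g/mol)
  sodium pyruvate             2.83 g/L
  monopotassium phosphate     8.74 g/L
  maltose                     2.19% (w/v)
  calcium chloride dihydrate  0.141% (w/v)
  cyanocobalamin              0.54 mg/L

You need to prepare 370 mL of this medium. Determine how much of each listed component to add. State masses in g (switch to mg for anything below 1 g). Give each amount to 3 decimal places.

Scale factor relative to 1 L: 0.37.
sodium nitrate: 24.6 mmol/L × 84.99 mg/mmol × 0.37 L = 773.579 mg
sodium pyruvate: 2.83 g/L × 0.37 L = 1.047 g
monopotassium phosphate: 8.74 g/L × 0.37 L = 3.234 g
maltose: 2.19% w/v = 21.9 g/L → 21.9 × 0.37 L = 8.103 g
calcium chloride dihydrate: 0.141% w/v = 1.41 g/L → 1.41 × 0.37 L = 0.5217 g = 521.700 mg
cyanocobalamin: 0.54 mg/L × 0.37 L = 0.200 mg

sodium nitrate 773.579 mg; sodium pyruvate 1.047 g; monopotassium phosphate 3.234 g; maltose 8.103 g; calcium chloride dihydrate 521.700 mg; cyanocobalamin 0.200 mg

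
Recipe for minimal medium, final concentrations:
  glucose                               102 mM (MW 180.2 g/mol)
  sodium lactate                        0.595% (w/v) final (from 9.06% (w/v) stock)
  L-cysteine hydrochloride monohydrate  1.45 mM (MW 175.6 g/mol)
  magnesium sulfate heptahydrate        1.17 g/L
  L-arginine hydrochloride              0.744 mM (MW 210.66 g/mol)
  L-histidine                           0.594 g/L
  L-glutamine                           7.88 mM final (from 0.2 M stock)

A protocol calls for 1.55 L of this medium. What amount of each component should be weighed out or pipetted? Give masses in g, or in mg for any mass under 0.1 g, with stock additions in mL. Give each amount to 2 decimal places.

Scale factor relative to 1 L: 1.55.
glucose: 102 mmol/L × 180.2 g/mol × 1.55 L ÷ 1000 = 28.49 g
sodium lactate: V = C2·V2/C1 = 0.595% ÷ 9.06% × 1550 mL = 101.79 mL
L-cysteine hydrochloride monohydrate: 1.45 mmol/L × 175.6 g/mol × 1.55 L ÷ 1000 = 0.39 g
magnesium sulfate heptahydrate: 1.17 g/L × 1.55 L = 1.81 g
L-arginine hydrochloride: 0.744 mmol/L × 210.66 g/mol × 1.55 L ÷ 1000 = 0.24 g
L-histidine: 0.594 g/L × 1.55 L = 0.92 g
L-glutamine: C1V1 = C2V2 → 7.88 mM × 1550 mL ÷ 200 mM = 61.07 mL

glucose 28.49 g; sodium lactate 101.79 mL; L-cysteine hydrochloride monohydrate 0.39 g; magnesium sulfate heptahydrate 1.81 g; L-arginine hydrochloride 0.24 g; L-histidine 0.92 g; L-glutamine 61.07 mL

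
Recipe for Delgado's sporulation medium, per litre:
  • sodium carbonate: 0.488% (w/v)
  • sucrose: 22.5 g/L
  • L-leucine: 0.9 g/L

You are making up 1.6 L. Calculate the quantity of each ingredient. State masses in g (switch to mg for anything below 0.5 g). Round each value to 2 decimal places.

Working volume: 1.6 L.
sodium carbonate: 0.488 g per 100 mL × 1600 mL ÷ 100 = 7.81 g
sucrose: 22.5 g/L × 1.6 L = 36.00 g
L-leucine: 0.9 g/L × 1.6 L = 1.44 g

sodium carbonate 7.81 g; sucrose 36.00 g; L-leucine 1.44 g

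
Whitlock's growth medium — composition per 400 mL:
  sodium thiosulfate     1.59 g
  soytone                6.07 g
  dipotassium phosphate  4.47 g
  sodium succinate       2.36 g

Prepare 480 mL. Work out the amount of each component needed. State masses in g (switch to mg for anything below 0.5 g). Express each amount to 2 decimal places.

Scale factor = 480 mL / 400 mL = 1.2.
sodium thiosulfate: 1.59 g × (480 mL / 400 mL) = 1.91 g
soytone: 6.07 g × (480 mL / 400 mL) = 7.28 g
dipotassium phosphate: 4.47 g × (480 mL / 400 mL) = 5.36 g
sodium succinate: 2.36 g × (480 mL / 400 mL) = 2.83 g

sodium thiosulfate 1.91 g; soytone 7.28 g; dipotassium phosphate 5.36 g; sodium succinate 2.83 g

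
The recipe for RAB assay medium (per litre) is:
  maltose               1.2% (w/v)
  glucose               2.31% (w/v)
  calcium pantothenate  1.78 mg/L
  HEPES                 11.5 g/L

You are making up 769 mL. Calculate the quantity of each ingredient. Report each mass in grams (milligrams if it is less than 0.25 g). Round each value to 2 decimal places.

maltose 9.23 g; glucose 17.76 g; calcium pantothenate 1.37 mg; HEPES 8.84 g

Target volume = 769 mL = 0.769 L.
maltose: 1.2% w/v = 12 g/L → 12 × 0.769 L = 9.23 g
glucose: 2.31 g per 100 mL × 769 mL ÷ 100 = 17.76 g
calcium pantothenate: 1.78 mg/L × 0.769 L = 1.37 mg
HEPES: 11.5 g/L × 0.769 L = 8.84 g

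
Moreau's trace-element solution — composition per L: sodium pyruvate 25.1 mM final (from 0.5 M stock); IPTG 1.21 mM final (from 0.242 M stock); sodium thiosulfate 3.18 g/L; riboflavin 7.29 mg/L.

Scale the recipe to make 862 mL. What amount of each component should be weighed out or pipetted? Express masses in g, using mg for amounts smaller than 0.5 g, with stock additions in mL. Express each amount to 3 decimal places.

Scale factor relative to 1 L: 0.862.
sodium pyruvate: dilute stock: 25.1 mM × 862 mL ÷ 500 mM = 43.272 mL
IPTG: C1V1 = C2V2 → 1.21 mM × 862 mL ÷ 242 mM = 4.310 mL
sodium thiosulfate: 3.18 g/L × 0.862 L = 2.741 g
riboflavin: 7.29 mg/L × 0.862 L = 6.284 mg

sodium pyruvate 43.272 mL; IPTG 4.310 mL; sodium thiosulfate 2.741 g; riboflavin 6.284 mg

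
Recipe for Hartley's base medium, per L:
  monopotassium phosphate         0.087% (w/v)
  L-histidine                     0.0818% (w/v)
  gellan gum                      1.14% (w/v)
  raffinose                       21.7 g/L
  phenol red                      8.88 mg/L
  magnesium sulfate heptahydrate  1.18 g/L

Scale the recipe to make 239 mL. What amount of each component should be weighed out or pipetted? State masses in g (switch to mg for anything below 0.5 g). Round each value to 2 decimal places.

monopotassium phosphate 207.93 mg; L-histidine 195.50 mg; gellan gum 2.72 g; raffinose 5.19 g; phenol red 2.12 mg; magnesium sulfate heptahydrate 282.02 mg

Working volume: 239 mL = 0.239 L.
monopotassium phosphate: 0.087 g per 100 mL × 239 mL ÷ 100 = 0.20793 g = 207.93 mg
L-histidine: 0.0818 g per 100 mL × 239 mL ÷ 100 = 0.195502 g = 195.50 mg
gellan gum: 1.14 g per 100 mL × 239 mL ÷ 100 = 2.72 g
raffinose: 21.7 g/L × 0.239 L = 5.19 g
phenol red: 8.88 mg/L × 0.239 L = 2.12 mg
magnesium sulfate heptahydrate: 1.18 g/L × 0.239 L = 0.28202 g = 282.02 mg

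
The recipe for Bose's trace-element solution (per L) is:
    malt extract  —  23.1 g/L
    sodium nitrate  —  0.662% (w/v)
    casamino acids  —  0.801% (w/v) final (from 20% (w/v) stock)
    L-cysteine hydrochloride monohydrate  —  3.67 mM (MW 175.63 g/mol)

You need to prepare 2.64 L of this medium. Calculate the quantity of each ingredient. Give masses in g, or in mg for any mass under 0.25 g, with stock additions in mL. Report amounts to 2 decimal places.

malt extract 60.98 g; sodium nitrate 17.48 g; casamino acids 105.73 mL; L-cysteine hydrochloride monohydrate 1.70 g

Working volume: 2.64 L.
malt extract: 23.1 g/L × 2.64 L = 60.98 g
sodium nitrate: 0.662% w/v = 6.62 g/L → 6.62 × 2.64 L = 17.48 g
casamino acids: V = C2·V2/C1 = 0.801% ÷ 20% × 2640 mL = 105.73 mL
L-cysteine hydrochloride monohydrate: 3.67 mmol/L × 175.63 g/mol × 2.64 L ÷ 1000 = 1.70 g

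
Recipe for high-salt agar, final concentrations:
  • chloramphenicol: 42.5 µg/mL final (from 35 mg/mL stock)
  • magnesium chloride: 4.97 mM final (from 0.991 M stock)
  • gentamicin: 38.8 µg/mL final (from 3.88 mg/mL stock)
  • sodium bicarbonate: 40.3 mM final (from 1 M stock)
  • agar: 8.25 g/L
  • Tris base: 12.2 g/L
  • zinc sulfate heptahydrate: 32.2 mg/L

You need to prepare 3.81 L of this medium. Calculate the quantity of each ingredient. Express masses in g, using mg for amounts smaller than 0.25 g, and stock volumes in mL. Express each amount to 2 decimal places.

Scale factor relative to 1 L: 3.81.
chloramphenicol: dilute stock: 42.5 µg/mL × 3810 mL ÷ 35000 µg/mL = 4.63 mL
magnesium chloride: dilute stock: 4.97 mM × 3810 mL ÷ 991 mM = 19.11 mL
gentamicin: V = C2·V2/C1 = 38.8 µg/mL × 3810 mL ÷ 3880 µg/mL = 38.10 mL
sodium bicarbonate: C1V1 = C2V2 → 40.3 mM × 3810 mL ÷ 1000 mM = 153.54 mL
agar: 8.25 g/L × 3.81 L = 31.43 g
Tris base: 12.2 g/L × 3.81 L = 46.48 g
zinc sulfate heptahydrate: 32.2 mg/L × 3.81 L = 122.68 mg

chloramphenicol 4.63 mL; magnesium chloride 19.11 mL; gentamicin 38.10 mL; sodium bicarbonate 153.54 mL; agar 31.43 g; Tris base 46.48 g; zinc sulfate heptahydrate 122.68 mg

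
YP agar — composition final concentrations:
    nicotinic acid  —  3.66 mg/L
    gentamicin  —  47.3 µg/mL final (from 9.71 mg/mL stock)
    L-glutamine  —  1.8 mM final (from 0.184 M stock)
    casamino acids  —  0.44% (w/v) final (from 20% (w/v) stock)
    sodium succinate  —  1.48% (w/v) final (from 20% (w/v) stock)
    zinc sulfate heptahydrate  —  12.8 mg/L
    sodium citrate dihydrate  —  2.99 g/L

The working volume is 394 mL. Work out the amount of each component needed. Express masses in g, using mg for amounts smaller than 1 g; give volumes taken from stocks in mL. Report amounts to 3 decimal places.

nicotinic acid 1.442 mg; gentamicin 1.919 mL; L-glutamine 3.854 mL; casamino acids 8.668 mL; sodium succinate 29.156 mL; zinc sulfate heptahydrate 5.043 mg; sodium citrate dihydrate 1.178 g

Target volume = 394 mL = 0.394 L.
nicotinic acid: 3.66 mg/L × 0.394 L = 1.442 mg
gentamicin: V = C2·V2/C1 = 47.3 µg/mL × 394 mL ÷ 9710 µg/mL = 1.919 mL
L-glutamine: C1V1 = C2V2 → 1.8 mM × 394 mL ÷ 184 mM = 3.854 mL
casamino acids: dilute stock: 0.44% ÷ 20% × 394 mL = 8.668 mL
sodium succinate: C1V1 = C2V2 → 1.48% ÷ 20% × 394 mL = 29.156 mL
zinc sulfate heptahydrate: 12.8 mg/L × 0.394 L = 5.043 mg
sodium citrate dihydrate: 2.99 g/L × 0.394 L = 1.178 g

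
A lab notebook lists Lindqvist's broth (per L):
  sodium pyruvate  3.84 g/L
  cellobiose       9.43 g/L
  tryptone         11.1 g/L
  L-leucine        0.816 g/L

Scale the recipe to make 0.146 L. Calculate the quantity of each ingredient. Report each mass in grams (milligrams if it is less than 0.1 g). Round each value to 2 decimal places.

Working volume: 0.146 L.
sodium pyruvate: 3.84 g/L × 0.146 L = 0.56 g
cellobiose: 9.43 g/L × 0.146 L = 1.38 g
tryptone: 11.1 g/L × 0.146 L = 1.62 g
L-leucine: 0.816 g/L × 0.146 L = 0.12 g

sodium pyruvate 0.56 g; cellobiose 1.38 g; tryptone 1.62 g; L-leucine 0.12 g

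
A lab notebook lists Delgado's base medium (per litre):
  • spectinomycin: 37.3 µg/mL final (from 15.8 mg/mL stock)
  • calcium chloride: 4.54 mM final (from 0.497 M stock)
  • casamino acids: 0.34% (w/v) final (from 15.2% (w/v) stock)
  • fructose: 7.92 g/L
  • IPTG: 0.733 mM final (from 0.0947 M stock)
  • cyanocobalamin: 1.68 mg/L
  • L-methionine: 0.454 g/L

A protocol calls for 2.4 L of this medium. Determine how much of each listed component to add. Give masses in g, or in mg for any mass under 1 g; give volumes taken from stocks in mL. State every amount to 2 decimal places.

spectinomycin 5.67 mL; calcium chloride 21.92 mL; casamino acids 53.68 mL; fructose 19.01 g; IPTG 18.58 mL; cyanocobalamin 4.03 mg; L-methionine 1.09 g

Scale factor relative to 1 L: 2.4.
spectinomycin: V = C2·V2/C1 = 37.3 µg/mL × 2400 mL ÷ 15800 µg/mL = 5.67 mL
calcium chloride: V = C2·V2/C1 = 4.54 mM × 2400 mL ÷ 497 mM = 21.92 mL
casamino acids: V = C2·V2/C1 = 0.34% ÷ 15.2% × 2400 mL = 53.68 mL
fructose: 7.92 g/L × 2.4 L = 19.01 g
IPTG: V = C2·V2/C1 = 0.733 mM × 2400 mL ÷ 94.7 mM = 18.58 mL
cyanocobalamin: 1.68 mg/L × 2.4 L = 4.03 mg
L-methionine: 0.454 g/L × 2.4 L = 1.09 g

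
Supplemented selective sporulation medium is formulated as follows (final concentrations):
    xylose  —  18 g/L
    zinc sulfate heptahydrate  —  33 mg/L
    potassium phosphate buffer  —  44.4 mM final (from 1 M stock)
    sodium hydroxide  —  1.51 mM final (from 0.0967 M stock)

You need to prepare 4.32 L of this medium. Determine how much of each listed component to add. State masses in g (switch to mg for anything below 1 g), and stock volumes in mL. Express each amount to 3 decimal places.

Scale factor relative to 1 L: 4.32.
xylose: 18 g/L × 4.32 L = 77.760 g
zinc sulfate heptahydrate: 33 mg/L × 4.32 L = 142.560 mg
potassium phosphate buffer: V = C2·V2/C1 = 44.4 mM × 4320 mL ÷ 1000 mM = 191.808 mL
sodium hydroxide: C1V1 = C2V2 → 1.51 mM × 4320 mL ÷ 96.7 mM = 67.458 mL

xylose 77.760 g; zinc sulfate heptahydrate 142.560 mg; potassium phosphate buffer 191.808 mL; sodium hydroxide 67.458 mL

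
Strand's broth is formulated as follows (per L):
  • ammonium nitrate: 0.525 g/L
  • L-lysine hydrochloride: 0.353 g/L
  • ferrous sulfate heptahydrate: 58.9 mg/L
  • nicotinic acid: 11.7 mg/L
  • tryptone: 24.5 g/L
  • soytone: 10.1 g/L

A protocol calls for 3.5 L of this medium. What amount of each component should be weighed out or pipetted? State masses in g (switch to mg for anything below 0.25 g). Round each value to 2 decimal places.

ammonium nitrate 1.84 g; L-lysine hydrochloride 1.24 g; ferrous sulfate heptahydrate 206.15 mg; nicotinic acid 40.95 mg; tryptone 85.75 g; soytone 35.35 g

Scale factor relative to 1 L: 3.5.
ammonium nitrate: 0.525 g/L × 3.5 L = 1.84 g
L-lysine hydrochloride: 0.353 g/L × 3.5 L = 1.24 g
ferrous sulfate heptahydrate: 58.9 mg/L × 3.5 L = 206.15 mg
nicotinic acid: 11.7 mg/L × 3.5 L = 40.95 mg
tryptone: 24.5 g/L × 3.5 L = 85.75 g
soytone: 10.1 g/L × 3.5 L = 35.35 g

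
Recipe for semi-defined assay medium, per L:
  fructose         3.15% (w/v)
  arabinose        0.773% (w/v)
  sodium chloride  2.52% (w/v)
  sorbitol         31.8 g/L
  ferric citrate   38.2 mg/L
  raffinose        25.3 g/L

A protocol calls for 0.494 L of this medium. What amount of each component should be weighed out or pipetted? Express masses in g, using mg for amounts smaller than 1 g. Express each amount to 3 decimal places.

Scale factor relative to 1 L: 0.494.
fructose: 3.15 g per 100 mL × 494 mL ÷ 100 = 15.561 g
arabinose: 0.773% w/v = 7.73 g/L → 7.73 × 0.494 L = 3.819 g
sodium chloride: 2.52 g per 100 mL × 494 mL ÷ 100 = 12.449 g
sorbitol: 31.8 g/L × 0.494 L = 15.709 g
ferric citrate: 38.2 mg/L × 0.494 L = 18.871 mg
raffinose: 25.3 g/L × 0.494 L = 12.498 g

fructose 15.561 g; arabinose 3.819 g; sodium chloride 12.449 g; sorbitol 15.709 g; ferric citrate 18.871 mg; raffinose 12.498 g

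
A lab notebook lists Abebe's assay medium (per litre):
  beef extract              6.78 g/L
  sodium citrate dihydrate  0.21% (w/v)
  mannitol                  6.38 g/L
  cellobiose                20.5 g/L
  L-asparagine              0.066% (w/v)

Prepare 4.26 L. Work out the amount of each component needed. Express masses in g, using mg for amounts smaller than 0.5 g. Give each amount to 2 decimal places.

beef extract 28.88 g; sodium citrate dihydrate 8.95 g; mannitol 27.18 g; cellobiose 87.33 g; L-asparagine 2.81 g

Working volume: 4.26 L.
beef extract: 6.78 g/L × 4.26 L = 28.88 g
sodium citrate dihydrate: 0.21 g per 100 mL × 4260 mL ÷ 100 = 8.95 g
mannitol: 6.38 g/L × 4.26 L = 27.18 g
cellobiose: 20.5 g/L × 4.26 L = 87.33 g
L-asparagine: 0.066 g per 100 mL × 4260 mL ÷ 100 = 2.81 g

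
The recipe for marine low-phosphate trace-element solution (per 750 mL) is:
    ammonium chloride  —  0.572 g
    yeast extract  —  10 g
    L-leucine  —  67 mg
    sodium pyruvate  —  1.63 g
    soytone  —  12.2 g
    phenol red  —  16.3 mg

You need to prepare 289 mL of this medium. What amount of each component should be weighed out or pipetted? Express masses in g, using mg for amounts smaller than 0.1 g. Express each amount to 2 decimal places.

Ratio of target to recipe volume: 289 / 750 = 0.385333.
ammonium chloride: 0.572 g × (289 mL / 750 mL) = 0.22 g
yeast extract: 10 g × (289 mL / 750 mL) = 3.85 g
L-leucine: 67 mg × (289 mL / 750 mL) = 25.82 mg
sodium pyruvate: 1.63 g × (289 mL / 750 mL) = 0.63 g
soytone: 12.2 g × (289 mL / 750 mL) = 4.70 g
phenol red: 16.3 mg × (289 mL / 750 mL) = 6.28 mg

ammonium chloride 0.22 g; yeast extract 3.85 g; L-leucine 25.82 mg; sodium pyruvate 0.63 g; soytone 4.70 g; phenol red 6.28 mg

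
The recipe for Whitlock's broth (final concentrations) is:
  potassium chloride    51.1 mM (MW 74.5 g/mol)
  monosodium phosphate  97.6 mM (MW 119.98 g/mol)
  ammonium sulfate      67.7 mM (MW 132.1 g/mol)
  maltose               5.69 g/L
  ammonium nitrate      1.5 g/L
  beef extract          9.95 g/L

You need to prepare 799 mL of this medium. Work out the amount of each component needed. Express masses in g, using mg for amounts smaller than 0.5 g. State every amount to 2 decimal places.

potassium chloride 3.04 g; monosodium phosphate 9.36 g; ammonium sulfate 7.15 g; maltose 4.55 g; ammonium nitrate 1.20 g; beef extract 7.95 g

Target volume = 799 mL = 0.799 L.
potassium chloride: 51.1 mmol/L × 74.5 g/mol × 0.799 L ÷ 1000 = 3.04 g
monosodium phosphate: 97.6 mmol/L × 119.98 g/mol × 0.799 L ÷ 1000 = 9.36 g
ammonium sulfate: 67.7 mmol/L × 132.1 g/mol × 0.799 L ÷ 1000 = 7.15 g
maltose: 5.69 g/L × 0.799 L = 4.55 g
ammonium nitrate: 1.5 g/L × 0.799 L = 1.20 g
beef extract: 9.95 g/L × 0.799 L = 7.95 g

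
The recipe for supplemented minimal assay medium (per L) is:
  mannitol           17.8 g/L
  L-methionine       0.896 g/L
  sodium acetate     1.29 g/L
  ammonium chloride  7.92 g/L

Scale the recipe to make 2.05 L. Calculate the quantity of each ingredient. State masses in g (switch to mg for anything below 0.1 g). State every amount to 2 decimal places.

Working volume: 2.05 L.
mannitol: 17.8 g/L × 2.05 L = 36.49 g
L-methionine: 0.896 g/L × 2.05 L = 1.84 g
sodium acetate: 1.29 g/L × 2.05 L = 2.64 g
ammonium chloride: 7.92 g/L × 2.05 L = 16.24 g

mannitol 36.49 g; L-methionine 1.84 g; sodium acetate 2.64 g; ammonium chloride 16.24 g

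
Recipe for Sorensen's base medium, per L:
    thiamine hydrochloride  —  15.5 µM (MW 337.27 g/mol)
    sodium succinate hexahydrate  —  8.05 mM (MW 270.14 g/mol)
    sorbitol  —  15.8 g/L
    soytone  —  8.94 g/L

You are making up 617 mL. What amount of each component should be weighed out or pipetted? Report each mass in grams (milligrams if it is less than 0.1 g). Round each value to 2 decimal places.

Target volume = 617 mL = 0.617 L.
thiamine hydrochloride: 15.5 µmol/L × 337.27 g/mol × 0.617 L ÷ 1000 = 3.23 mg
sodium succinate hexahydrate: 8.05 mmol/L × 270.14 g/mol × 0.617 L ÷ 1000 = 1.34 g
sorbitol: 15.8 g/L × 0.617 L = 9.75 g
soytone: 8.94 g/L × 0.617 L = 5.52 g

thiamine hydrochloride 3.23 mg; sodium succinate hexahydrate 1.34 g; sorbitol 9.75 g; soytone 5.52 g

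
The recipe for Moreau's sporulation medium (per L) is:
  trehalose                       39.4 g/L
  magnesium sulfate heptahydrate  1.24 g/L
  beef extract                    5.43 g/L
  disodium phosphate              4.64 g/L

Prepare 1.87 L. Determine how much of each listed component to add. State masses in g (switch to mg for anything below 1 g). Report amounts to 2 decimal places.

trehalose 73.68 g; magnesium sulfate heptahydrate 2.32 g; beef extract 10.15 g; disodium phosphate 8.68 g

Working volume: 1.87 L.
trehalose: 39.4 g/L × 1.87 L = 73.68 g
magnesium sulfate heptahydrate: 1.24 g/L × 1.87 L = 2.32 g
beef extract: 5.43 g/L × 1.87 L = 10.15 g
disodium phosphate: 4.64 g/L × 1.87 L = 8.68 g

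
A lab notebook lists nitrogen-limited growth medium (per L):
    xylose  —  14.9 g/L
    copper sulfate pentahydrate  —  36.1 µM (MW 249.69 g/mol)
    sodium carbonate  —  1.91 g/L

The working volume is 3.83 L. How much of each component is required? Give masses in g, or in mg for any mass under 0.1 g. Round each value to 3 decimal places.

xylose 57.067 g; copper sulfate pentahydrate 34.523 mg; sodium carbonate 7.315 g

Working volume: 3.83 L.
xylose: 14.9 g/L × 3.83 L = 57.067 g
copper sulfate pentahydrate: 36.1 µmol/L × 249.69 g/mol × 3.83 L ÷ 1000 = 34.523 mg
sodium carbonate: 1.91 g/L × 3.83 L = 7.315 g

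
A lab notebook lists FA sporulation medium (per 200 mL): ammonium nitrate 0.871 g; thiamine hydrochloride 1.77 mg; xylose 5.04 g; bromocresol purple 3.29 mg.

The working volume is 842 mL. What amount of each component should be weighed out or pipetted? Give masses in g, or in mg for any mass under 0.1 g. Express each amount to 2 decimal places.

Ratio of target to recipe volume: 842 / 200 = 4.21.
ammonium nitrate: 0.871 g × (842 mL / 200 mL) = 3.67 g
thiamine hydrochloride: 1.77 mg × (842 mL / 200 mL) = 7.45 mg
xylose: 5.04 g × (842 mL / 200 mL) = 21.22 g
bromocresol purple: 3.29 mg × (842 mL / 200 mL) = 13.85 mg

ammonium nitrate 3.67 g; thiamine hydrochloride 7.45 mg; xylose 21.22 g; bromocresol purple 13.85 mg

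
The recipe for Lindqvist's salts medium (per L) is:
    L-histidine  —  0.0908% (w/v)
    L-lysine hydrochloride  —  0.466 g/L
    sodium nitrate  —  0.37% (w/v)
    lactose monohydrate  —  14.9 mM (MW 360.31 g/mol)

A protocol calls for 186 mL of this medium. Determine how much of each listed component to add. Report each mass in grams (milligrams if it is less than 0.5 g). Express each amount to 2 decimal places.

L-histidine 168.89 mg; L-lysine hydrochloride 86.68 mg; sodium nitrate 0.69 g; lactose monohydrate 1.00 g

Scale factor relative to 1 L: 0.186.
L-histidine: 0.0908% w/v = 0.908 g/L → 0.908 × 0.186 L = 0.168888 g = 168.89 mg
L-lysine hydrochloride: 0.466 g/L × 0.186 L = 0.086676 g = 86.68 mg
sodium nitrate: 0.37% w/v = 3.7 g/L → 3.7 × 0.186 L = 0.69 g
lactose monohydrate: 14.9 mmol/L × 360.31 g/mol × 0.186 L ÷ 1000 = 1.00 g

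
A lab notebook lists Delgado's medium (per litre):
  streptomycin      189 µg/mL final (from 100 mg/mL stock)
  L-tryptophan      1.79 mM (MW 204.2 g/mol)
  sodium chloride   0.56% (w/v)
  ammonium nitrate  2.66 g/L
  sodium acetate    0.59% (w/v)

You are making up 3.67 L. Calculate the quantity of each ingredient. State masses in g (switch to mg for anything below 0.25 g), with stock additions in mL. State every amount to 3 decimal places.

streptomycin 6.936 mL; L-tryptophan 1.341 g; sodium chloride 20.552 g; ammonium nitrate 9.762 g; sodium acetate 21.653 g

Working volume: 3.67 L.
streptomycin: V = C2·V2/C1 = 189 µg/mL × 3670 mL ÷ 100000 µg/mL = 6.936 mL
L-tryptophan: 1.79 mmol/L × 204.2 g/mol × 3.67 L ÷ 1000 = 1.341 g
sodium chloride: 0.56% w/v = 5.6 g/L → 5.6 × 3.67 L = 20.552 g
ammonium nitrate: 2.66 g/L × 3.67 L = 9.762 g
sodium acetate: 0.59% w/v = 5.9 g/L → 5.9 × 3.67 L = 21.653 g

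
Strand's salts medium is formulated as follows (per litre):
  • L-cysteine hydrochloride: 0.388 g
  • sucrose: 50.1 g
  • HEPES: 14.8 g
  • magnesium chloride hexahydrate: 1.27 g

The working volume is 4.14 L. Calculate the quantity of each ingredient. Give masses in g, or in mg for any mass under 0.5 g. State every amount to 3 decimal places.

L-cysteine hydrochloride 1.606 g; sucrose 207.414 g; HEPES 61.272 g; magnesium chloride hexahydrate 5.258 g

Scale factor = 4140 mL / 1000 mL = 4.14.
L-cysteine hydrochloride: 0.388 g × (4140 mL / 1000 mL) = 1.606 g
sucrose: 50.1 g × (4140 mL / 1000 mL) = 207.414 g
HEPES: 14.8 g × (4140 mL / 1000 mL) = 61.272 g
magnesium chloride hexahydrate: 1.27 g × (4140 mL / 1000 mL) = 5.258 g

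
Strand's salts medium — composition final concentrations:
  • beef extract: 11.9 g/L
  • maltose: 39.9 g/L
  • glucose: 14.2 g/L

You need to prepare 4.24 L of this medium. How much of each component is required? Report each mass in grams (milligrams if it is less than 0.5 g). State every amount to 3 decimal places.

Working volume: 4.24 L.
beef extract: 11.9 g/L × 4.24 L = 50.456 g
maltose: 39.9 g/L × 4.24 L = 169.176 g
glucose: 14.2 g/L × 4.24 L = 60.208 g

beef extract 50.456 g; maltose 169.176 g; glucose 60.208 g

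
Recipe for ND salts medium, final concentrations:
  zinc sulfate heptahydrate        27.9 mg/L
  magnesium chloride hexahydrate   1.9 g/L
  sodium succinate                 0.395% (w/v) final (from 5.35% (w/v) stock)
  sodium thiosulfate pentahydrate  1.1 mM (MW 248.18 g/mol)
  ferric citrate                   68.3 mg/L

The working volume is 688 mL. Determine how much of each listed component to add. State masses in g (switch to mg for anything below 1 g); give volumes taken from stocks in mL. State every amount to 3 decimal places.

Target volume = 688 mL = 0.688 L.
zinc sulfate heptahydrate: 27.9 mg/L × 0.688 L = 19.195 mg
magnesium chloride hexahydrate: 1.9 g/L × 0.688 L = 1.307 g
sodium succinate: C1V1 = C2V2 → 0.395% ÷ 5.35% × 688 mL = 50.796 mL
sodium thiosulfate pentahydrate: 1.1 mmol/L × 248.18 mg/mmol × 0.688 L = 187.823 mg
ferric citrate: 68.3 mg/L × 0.688 L = 46.990 mg

zinc sulfate heptahydrate 19.195 mg; magnesium chloride hexahydrate 1.307 g; sodium succinate 50.796 mL; sodium thiosulfate pentahydrate 187.823 mg; ferric citrate 46.990 mg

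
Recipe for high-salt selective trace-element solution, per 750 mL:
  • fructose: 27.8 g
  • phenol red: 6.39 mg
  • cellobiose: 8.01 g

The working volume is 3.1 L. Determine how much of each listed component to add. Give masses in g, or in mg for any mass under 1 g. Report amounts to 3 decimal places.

Scale factor = 3100 mL / 750 mL = 4.13333.
fructose: 27.8 g × (3100 mL / 750 mL) = 114.907 g
phenol red: 6.39 mg × (3100 mL / 750 mL) = 26.412 mg
cellobiose: 8.01 g × (3100 mL / 750 mL) = 33.108 g

fructose 114.907 g; phenol red 26.412 mg; cellobiose 33.108 g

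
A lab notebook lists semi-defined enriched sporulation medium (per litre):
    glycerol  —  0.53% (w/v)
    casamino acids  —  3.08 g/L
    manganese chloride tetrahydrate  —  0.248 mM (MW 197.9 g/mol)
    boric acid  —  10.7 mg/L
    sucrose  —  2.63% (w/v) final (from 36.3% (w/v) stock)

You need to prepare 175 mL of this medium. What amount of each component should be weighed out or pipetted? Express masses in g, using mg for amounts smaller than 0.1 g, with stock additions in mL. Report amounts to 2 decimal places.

glycerol 0.93 g; casamino acids 0.54 g; manganese chloride tetrahydrate 8.59 mg; boric acid 1.87 mg; sucrose 12.68 mL

Target volume = 175 mL = 0.175 L.
glycerol: 0.53% w/v = 5.3 g/L → 5.3 × 0.175 L = 0.93 g
casamino acids: 3.08 g/L × 0.175 L = 0.54 g
manganese chloride tetrahydrate: 0.248 mmol/L × 197.9 mg/mmol × 0.175 L = 8.59 mg
boric acid: 10.7 mg/L × 0.175 L = 1.87 mg
sucrose: C1V1 = C2V2 → 2.63% ÷ 36.3% × 175 mL = 12.68 mL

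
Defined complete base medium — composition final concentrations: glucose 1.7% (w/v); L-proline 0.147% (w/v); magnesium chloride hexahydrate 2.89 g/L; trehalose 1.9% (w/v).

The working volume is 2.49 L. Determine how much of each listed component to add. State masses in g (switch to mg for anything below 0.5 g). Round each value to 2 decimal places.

glucose 42.33 g; L-proline 3.66 g; magnesium chloride hexahydrate 7.20 g; trehalose 47.31 g

Scale factor relative to 1 L: 2.49.
glucose: 1.7% w/v = 17 g/L → 17 × 2.49 L = 42.33 g
L-proline: 0.147% w/v = 1.47 g/L → 1.47 × 2.49 L = 3.66 g
magnesium chloride hexahydrate: 2.89 g/L × 2.49 L = 7.20 g
trehalose: 1.9% w/v = 19 g/L → 19 × 2.49 L = 47.31 g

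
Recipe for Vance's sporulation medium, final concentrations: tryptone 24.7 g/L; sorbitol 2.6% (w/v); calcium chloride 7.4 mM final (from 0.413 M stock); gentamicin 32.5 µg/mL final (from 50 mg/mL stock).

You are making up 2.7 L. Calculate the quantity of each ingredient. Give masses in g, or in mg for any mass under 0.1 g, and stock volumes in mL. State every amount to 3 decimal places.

Working volume: 2.7 L.
tryptone: 24.7 g/L × 2.7 L = 66.690 g
sorbitol: 2.6% w/v = 26 g/L → 26 × 2.7 L = 70.200 g
calcium chloride: C1V1 = C2V2 → 7.4 mM × 2700 mL ÷ 413 mM = 48.378 mL
gentamicin: C1V1 = C2V2 → 32.5 µg/mL × 2700 mL ÷ 50000 µg/mL = 1.755 mL

tryptone 66.690 g; sorbitol 70.200 g; calcium chloride 48.378 mL; gentamicin 1.755 mL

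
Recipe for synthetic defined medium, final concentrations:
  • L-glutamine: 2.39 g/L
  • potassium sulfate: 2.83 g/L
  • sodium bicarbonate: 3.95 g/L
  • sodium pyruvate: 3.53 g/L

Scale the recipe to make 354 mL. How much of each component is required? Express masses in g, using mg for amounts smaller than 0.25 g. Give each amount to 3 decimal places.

Working volume: 354 mL = 0.354 L.
L-glutamine: 2.39 g/L × 0.354 L = 0.846 g
potassium sulfate: 2.83 g/L × 0.354 L = 1.002 g
sodium bicarbonate: 3.95 g/L × 0.354 L = 1.398 g
sodium pyruvate: 3.53 g/L × 0.354 L = 1.250 g

L-glutamine 0.846 g; potassium sulfate 1.002 g; sodium bicarbonate 1.398 g; sodium pyruvate 1.250 g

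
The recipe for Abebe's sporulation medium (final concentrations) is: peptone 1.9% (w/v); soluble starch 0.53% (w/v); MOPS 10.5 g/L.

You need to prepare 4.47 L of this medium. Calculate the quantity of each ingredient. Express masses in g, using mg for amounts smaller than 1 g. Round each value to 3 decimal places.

peptone 84.930 g; soluble starch 23.691 g; MOPS 46.935 g

Working volume: 4.47 L.
peptone: 1.9 g per 100 mL × 4470 mL ÷ 100 = 84.930 g
soluble starch: 0.53% w/v = 5.3 g/L → 5.3 × 4.47 L = 23.691 g
MOPS: 10.5 g/L × 4.47 L = 46.935 g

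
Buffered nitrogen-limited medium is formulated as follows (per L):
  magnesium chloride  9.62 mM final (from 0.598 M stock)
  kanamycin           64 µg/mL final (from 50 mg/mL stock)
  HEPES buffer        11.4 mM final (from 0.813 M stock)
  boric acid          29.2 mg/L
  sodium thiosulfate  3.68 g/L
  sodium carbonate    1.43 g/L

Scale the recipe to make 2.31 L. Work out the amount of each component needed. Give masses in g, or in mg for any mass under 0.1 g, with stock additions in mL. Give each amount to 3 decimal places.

magnesium chloride 37.161 mL; kanamycin 2.957 mL; HEPES buffer 32.391 mL; boric acid 67.452 mg; sodium thiosulfate 8.501 g; sodium carbonate 3.303 g

Scale factor relative to 1 L: 2.31.
magnesium chloride: V = C2·V2/C1 = 9.62 mM × 2310 mL ÷ 598 mM = 37.161 mL
kanamycin: V = C2·V2/C1 = 64 µg/mL × 2310 mL ÷ 50000 µg/mL = 2.957 mL
HEPES buffer: dilute stock: 11.4 mM × 2310 mL ÷ 813 mM = 32.391 mL
boric acid: 29.2 mg/L × 2.31 L = 67.452 mg
sodium thiosulfate: 3.68 g/L × 2.31 L = 8.501 g
sodium carbonate: 1.43 g/L × 2.31 L = 3.303 g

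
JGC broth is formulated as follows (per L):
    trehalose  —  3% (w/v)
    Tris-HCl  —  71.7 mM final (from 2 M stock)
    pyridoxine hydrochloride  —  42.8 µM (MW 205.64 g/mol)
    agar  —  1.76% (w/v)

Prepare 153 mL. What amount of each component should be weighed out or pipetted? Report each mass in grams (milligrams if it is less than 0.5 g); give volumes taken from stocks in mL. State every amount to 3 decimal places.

Working volume: 153 mL = 0.153 L.
trehalose: 3% w/v = 30 g/L → 30 × 0.153 L = 4.590 g
Tris-HCl: C1V1 = C2V2 → 71.7 mM × 153 mL ÷ 2000 mM = 5.485 mL
pyridoxine hydrochloride: 42.8 µmol/L × 205.64 g/mol × 0.153 L ÷ 1000 = 1.347 mg
agar: 1.76 g per 100 mL × 153 mL ÷ 100 = 2.693 g

trehalose 4.590 g; Tris-HCl 5.485 mL; pyridoxine hydrochloride 1.347 mg; agar 2.693 g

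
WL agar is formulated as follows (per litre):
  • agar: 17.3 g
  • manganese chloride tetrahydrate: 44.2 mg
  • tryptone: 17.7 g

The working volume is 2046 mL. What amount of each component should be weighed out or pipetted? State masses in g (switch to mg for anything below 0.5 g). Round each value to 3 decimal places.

Ratio of target to recipe volume: 2046 / 1000 = 2.046.
agar: 17.3 g × (2046 mL / 1000 mL) = 35.396 g
manganese chloride tetrahydrate: 44.2 mg × (2046 mL / 1000 mL) = 90.433 mg
tryptone: 17.7 g × (2046 mL / 1000 mL) = 36.214 g

agar 35.396 g; manganese chloride tetrahydrate 90.433 mg; tryptone 36.214 g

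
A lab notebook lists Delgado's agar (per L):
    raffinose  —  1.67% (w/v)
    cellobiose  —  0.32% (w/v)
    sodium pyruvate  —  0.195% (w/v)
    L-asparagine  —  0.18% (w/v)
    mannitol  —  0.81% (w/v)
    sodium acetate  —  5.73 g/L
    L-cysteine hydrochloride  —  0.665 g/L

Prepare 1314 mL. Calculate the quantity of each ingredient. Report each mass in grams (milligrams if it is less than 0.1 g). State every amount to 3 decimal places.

raffinose 21.944 g; cellobiose 4.205 g; sodium pyruvate 2.562 g; L-asparagine 2.365 g; mannitol 10.643 g; sodium acetate 7.529 g; L-cysteine hydrochloride 0.874 g

Scale factor relative to 1 L: 1.314.
raffinose: 1.67 g per 100 mL × 1314 mL ÷ 100 = 21.944 g
cellobiose: 0.32 g per 100 mL × 1314 mL ÷ 100 = 4.205 g
sodium pyruvate: 0.195% w/v = 1.95 g/L → 1.95 × 1.314 L = 2.562 g
L-asparagine: 0.18% w/v = 1.8 g/L → 1.8 × 1.314 L = 2.365 g
mannitol: 0.81% w/v = 8.1 g/L → 8.1 × 1.314 L = 10.643 g
sodium acetate: 5.73 g/L × 1.314 L = 7.529 g
L-cysteine hydrochloride: 0.665 g/L × 1.314 L = 0.874 g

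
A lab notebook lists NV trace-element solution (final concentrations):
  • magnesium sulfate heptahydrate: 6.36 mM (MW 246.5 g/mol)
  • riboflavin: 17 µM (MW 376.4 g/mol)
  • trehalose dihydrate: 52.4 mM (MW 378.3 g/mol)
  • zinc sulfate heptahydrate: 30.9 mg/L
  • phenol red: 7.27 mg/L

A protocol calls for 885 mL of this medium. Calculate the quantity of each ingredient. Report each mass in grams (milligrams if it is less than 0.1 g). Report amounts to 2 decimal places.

Working volume: 885 mL = 0.885 L.
magnesium sulfate heptahydrate: 6.36 mmol/L × 246.5 g/mol × 0.885 L ÷ 1000 = 1.39 g
riboflavin: 17 µmol/L × 376.4 g/mol × 0.885 L ÷ 1000 = 5.66 mg
trehalose dihydrate: 52.4 mmol/L × 378.3 g/mol × 0.885 L ÷ 1000 = 17.54 g
zinc sulfate heptahydrate: 30.9 mg/L × 0.885 L = 27.35 mg
phenol red: 7.27 mg/L × 0.885 L = 6.43 mg

magnesium sulfate heptahydrate 1.39 g; riboflavin 5.66 mg; trehalose dihydrate 17.54 g; zinc sulfate heptahydrate 27.35 mg; phenol red 6.43 mg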